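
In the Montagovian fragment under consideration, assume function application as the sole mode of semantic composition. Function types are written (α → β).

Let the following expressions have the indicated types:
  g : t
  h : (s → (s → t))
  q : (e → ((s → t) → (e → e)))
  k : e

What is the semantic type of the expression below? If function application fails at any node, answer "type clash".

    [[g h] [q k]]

At [g h]: neither t nor (s → (s → t)) can take the other as argument; the node is ill-typed.

type clash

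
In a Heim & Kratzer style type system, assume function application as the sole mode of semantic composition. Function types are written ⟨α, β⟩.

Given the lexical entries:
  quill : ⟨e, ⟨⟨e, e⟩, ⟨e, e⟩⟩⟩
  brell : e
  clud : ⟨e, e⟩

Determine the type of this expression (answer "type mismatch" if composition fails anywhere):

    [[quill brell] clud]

⟨e, e⟩

[quill brell] — quill of type ⟨e, ⟨⟨e, e⟩, ⟨e, e⟩⟩⟩ combines with brell of type e: type ⟨⟨e, e⟩, ⟨e, e⟩⟩.
[[quill brell] clud] — [quill brell] of type ⟨⟨e, e⟩, ⟨e, e⟩⟩ combines with clud of type ⟨e, e⟩: type ⟨e, e⟩.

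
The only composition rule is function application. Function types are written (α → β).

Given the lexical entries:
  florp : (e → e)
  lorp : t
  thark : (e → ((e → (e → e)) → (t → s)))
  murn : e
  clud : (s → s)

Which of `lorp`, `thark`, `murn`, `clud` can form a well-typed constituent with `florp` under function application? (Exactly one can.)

lorp : t — no; florp wants e, and lorp wants nothing (atomic).
thark : (e → ((e → (e → e)) → (t → s))) — no; florp wants e, and thark wants e.
murn — combines: florp : (e → e) takes murn : e as argument, giving e.
clud : (s → s) — no; florp wants e, and clud wants s.

murn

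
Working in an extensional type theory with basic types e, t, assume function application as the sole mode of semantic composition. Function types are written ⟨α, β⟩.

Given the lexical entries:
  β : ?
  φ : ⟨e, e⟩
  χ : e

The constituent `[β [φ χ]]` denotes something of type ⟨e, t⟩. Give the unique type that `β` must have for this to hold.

[β [φ χ]] must have type ⟨e, t⟩. The sister [φ χ] has type e; that is not a function onto ⟨e, t⟩, so β must be the functor, of type ⟨e, ⟨e, t⟩⟩.

⟨e, ⟨e, t⟩⟩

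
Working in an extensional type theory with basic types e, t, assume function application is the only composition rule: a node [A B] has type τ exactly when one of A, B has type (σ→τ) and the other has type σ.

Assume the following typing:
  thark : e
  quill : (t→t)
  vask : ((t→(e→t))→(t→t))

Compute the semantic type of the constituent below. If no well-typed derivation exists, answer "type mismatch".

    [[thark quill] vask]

[thark quill]: e with (t→t) — neither is a function whose domain matches the other; composition fails here.

type mismatch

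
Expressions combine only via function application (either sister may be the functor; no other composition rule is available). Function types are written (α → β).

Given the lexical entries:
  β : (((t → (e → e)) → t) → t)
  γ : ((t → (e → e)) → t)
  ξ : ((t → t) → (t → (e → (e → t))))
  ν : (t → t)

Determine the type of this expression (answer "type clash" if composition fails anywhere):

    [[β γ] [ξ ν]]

[β γ] — β of type (((t → (e → e)) → t) → t) combines with γ of type ((t → (e → e)) → t): type t.
[ξ ν] — ξ of type ((t → t) → (t → (e → (e → t)))) combines with ν of type (t → t): type (t → (e → (e → t))).
[[β γ] [ξ ν]] — [ξ ν] of type (t → (e → (e → t))) combines with [β γ] of type t: type (e → (e → t)).

(e → (e → t))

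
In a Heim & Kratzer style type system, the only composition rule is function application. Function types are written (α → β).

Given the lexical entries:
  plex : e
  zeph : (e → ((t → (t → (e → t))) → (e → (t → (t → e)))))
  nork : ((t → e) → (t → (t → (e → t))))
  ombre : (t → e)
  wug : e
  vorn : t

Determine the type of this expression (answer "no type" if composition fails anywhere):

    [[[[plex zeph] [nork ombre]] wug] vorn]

[plex zeph]: zeph is (e → ((t → (t → (e → t))) → (e → (t → (t → e))))), plex is e; result ((t → (t → (e → t))) → (e → (t → (t → e)))).
[nork ombre]: nork is ((t → e) → (t → (t → (e → t)))), ombre is (t → e); result (t → (t → (e → t))).
[[plex zeph] [nork ombre]]: [plex zeph] is ((t → (t → (e → t))) → (e → (t → (t → e)))), [nork ombre] is (t → (t → (e → t))); result (e → (t → (t → e))).
[[[plex zeph] [nork ombre]] wug]: [[plex zeph] [nork ombre]] is (e → (t → (t → e))), wug is e; result (t → (t → e)).
[[[[plex zeph] [nork ombre]] wug] vorn]: [[[plex zeph] [nork ombre]] wug] is (t → (t → e)), vorn is t; result (t → e).

(t → e)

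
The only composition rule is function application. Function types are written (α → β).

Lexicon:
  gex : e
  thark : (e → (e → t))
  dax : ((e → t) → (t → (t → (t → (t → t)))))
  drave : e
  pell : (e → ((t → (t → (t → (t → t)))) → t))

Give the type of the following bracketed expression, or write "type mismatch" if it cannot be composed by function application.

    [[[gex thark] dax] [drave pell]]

t

At [gex thark], thark : (e → (e → t)) takes gex : e, giving (e → t).
At [[gex thark] dax], dax : ((e → t) → (t → (t → (t → (t → t))))) takes [gex thark] : (e → t), giving (t → (t → (t → (t → t)))).
At [drave pell], pell : (e → ((t → (t → (t → (t → t)))) → t)) takes drave : e, giving ((t → (t → (t → (t → t)))) → t).
At [[[gex thark] dax] [drave pell]], [drave pell] : ((t → (t → (t → (t → t)))) → t) takes [[gex thark] dax] : (t → (t → (t → (t → t)))), giving t.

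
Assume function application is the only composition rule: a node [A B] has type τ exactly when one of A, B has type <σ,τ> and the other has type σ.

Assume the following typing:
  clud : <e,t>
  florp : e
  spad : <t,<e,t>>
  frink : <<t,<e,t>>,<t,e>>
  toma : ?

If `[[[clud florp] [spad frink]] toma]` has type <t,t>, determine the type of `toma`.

At [[[clud florp] [spad frink]] toma] (required: <t,t>): [[clud florp] [spad frink]] is e, which is not a function with range <t,t>; hence toma is the functor — type <e,<t,t>>.

<e,<t,t>>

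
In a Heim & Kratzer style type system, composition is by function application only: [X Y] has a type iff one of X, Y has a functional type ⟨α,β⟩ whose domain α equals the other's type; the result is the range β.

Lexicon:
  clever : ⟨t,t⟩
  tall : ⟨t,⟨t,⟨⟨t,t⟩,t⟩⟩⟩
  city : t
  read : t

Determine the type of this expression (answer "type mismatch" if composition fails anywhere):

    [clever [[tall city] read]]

[tall city]: functor tall : ⟨t,⟨t,⟨⟨t,t⟩,t⟩⟩⟩, argument city : t; result ⟨t,⟨⟨t,t⟩,t⟩⟩.
[[tall city] read]: functor [tall city] : ⟨t,⟨⟨t,t⟩,t⟩⟩, argument read : t; result ⟨⟨t,t⟩,t⟩.
[clever [[tall city] read]]: functor [[tall city] read] : ⟨⟨t,t⟩,t⟩, argument clever : ⟨t,t⟩; result t.

t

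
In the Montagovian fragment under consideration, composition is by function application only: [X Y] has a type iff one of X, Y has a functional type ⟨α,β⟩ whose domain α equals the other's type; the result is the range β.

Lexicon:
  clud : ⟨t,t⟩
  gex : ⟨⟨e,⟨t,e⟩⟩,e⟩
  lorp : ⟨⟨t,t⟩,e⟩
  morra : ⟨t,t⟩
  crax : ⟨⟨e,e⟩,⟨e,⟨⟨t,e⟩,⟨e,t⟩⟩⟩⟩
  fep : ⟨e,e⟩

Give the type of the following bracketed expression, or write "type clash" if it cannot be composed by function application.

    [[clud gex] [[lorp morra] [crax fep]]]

type clash

[clud gex]: ⟨t,t⟩ with ⟨⟨e,⟨t,e⟩⟩,e⟩ — neither is a function whose domain matches the other; composition fails here.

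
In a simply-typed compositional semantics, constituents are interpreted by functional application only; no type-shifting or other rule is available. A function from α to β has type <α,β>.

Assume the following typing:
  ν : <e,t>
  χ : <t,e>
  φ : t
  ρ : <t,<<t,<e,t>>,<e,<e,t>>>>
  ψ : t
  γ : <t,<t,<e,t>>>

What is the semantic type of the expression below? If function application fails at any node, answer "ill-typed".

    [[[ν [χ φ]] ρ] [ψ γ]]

[χ φ] — χ of type <t,e> combines with φ of type t: type e.
[ν [χ φ]] — ν of type <e,t> combines with [χ φ] of type e: type t.
[[ν [χ φ]] ρ] — ρ of type <t,<<t,<e,t>>,<e,<e,t>>>> combines with [ν [χ φ]] of type t: type <<t,<e,t>>,<e,<e,t>>>.
[ψ γ] — γ of type <t,<t,<e,t>>> combines with ψ of type t: type <t,<e,t>>.
[[[ν [χ φ]] ρ] [ψ γ]] — [[ν [χ φ]] ρ] of type <<t,<e,t>>,<e,<e,t>>> combines with [ψ γ] of type <t,<e,t>>: type <e,<e,t>>.

<e,<e,t>>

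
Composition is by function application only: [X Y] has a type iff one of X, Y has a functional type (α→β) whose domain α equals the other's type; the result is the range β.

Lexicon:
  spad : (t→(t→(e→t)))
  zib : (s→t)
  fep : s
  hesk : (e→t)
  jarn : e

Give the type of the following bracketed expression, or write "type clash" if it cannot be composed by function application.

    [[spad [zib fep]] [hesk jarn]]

[zib fep] — zib of type (s→t) combines with fep of type s: type t.
[spad [zib fep]] — spad of type (t→(t→(e→t))) combines with [zib fep] of type t: type (t→(e→t)).
[hesk jarn] — hesk of type (e→t) combines with jarn of type e: type t.
[[spad [zib fep]] [hesk jarn]] — [spad [zib fep]] of type (t→(e→t)) combines with [hesk jarn] of type t: type (e→t).

(e→t)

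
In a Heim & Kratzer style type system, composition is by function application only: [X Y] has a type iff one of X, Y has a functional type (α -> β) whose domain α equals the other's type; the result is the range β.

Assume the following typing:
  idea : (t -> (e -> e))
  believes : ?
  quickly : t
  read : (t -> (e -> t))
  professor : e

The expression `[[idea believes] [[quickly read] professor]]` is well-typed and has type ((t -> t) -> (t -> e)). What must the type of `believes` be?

((t -> (e -> e)) -> (t -> ((t -> t) -> (t -> e))))

[[idea believes] [[quickly read] professor]] is required to be ((t -> t) -> (t -> e)). [[quickly read] professor] : t cannot yield ((t -> t) -> (t -> e)) as functor, so [idea believes] : (t -> ((t -> t) -> (t -> e))).
[idea believes] is required to be (t -> ((t -> t) -> (t -> e))). idea : (t -> (e -> e)) cannot yield (t -> ((t -> t) -> (t -> e))) as functor, so believes : ((t -> (e -> e)) -> (t -> ((t -> t) -> (t -> e)))).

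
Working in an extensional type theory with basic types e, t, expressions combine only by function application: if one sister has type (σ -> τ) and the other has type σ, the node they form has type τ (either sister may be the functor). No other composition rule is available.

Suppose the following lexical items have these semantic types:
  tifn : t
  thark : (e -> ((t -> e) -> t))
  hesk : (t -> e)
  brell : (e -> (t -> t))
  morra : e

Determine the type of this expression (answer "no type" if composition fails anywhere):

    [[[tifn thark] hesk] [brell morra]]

[tifn thark]: t with (e -> ((t -> e) -> t)) — neither is a function whose domain matches the other; composition fails here.

no type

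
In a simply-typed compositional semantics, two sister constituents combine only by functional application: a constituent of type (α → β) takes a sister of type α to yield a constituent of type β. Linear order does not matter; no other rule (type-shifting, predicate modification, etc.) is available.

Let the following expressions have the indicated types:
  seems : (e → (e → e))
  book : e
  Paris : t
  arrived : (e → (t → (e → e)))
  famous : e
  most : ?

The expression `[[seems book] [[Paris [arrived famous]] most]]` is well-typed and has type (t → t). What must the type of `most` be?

((e → e) → ((e → e) → (t → t)))

For [[seems book] [[Paris [arrived famous]] most]] to have type (t → t) with [seems book] of type (e → e), [[Paris [arrived famous]] most] must be the function: [[Paris [arrived famous]] most] : ((e → e) → (t → t)).
For [[Paris [arrived famous]] most] to have type ((e → e) → (t → t)) with [Paris [arrived famous]] of type (e → e), most must be the function: most : ((e → e) → ((e → e) → (t → t))).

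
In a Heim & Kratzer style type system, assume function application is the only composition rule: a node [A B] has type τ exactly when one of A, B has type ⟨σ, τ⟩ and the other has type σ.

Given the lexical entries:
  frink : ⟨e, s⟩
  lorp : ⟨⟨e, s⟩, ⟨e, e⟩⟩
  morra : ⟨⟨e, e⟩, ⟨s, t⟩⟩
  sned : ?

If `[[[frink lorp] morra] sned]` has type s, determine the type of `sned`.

For [[[frink lorp] morra] sned] to have type s with [[frink lorp] morra] of type ⟨s, t⟩, sned must be the function: sned : ⟨⟨s, t⟩, s⟩.

⟨⟨s, t⟩, s⟩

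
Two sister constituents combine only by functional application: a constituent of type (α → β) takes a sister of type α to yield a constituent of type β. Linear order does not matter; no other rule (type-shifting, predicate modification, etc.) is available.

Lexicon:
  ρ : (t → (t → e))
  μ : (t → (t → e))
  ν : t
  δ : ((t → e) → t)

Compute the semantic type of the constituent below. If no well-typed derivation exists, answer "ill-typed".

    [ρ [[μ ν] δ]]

(t → e)

[μ ν]: functor μ : (t → (t → e)), argument ν : t; result (t → e).
[[μ ν] δ]: functor δ : ((t → e) → t), argument [μ ν] : (t → e); result t.
[ρ [[μ ν] δ]]: functor ρ : (t → (t → e)), argument [[μ ν] δ] : t; result (t → e).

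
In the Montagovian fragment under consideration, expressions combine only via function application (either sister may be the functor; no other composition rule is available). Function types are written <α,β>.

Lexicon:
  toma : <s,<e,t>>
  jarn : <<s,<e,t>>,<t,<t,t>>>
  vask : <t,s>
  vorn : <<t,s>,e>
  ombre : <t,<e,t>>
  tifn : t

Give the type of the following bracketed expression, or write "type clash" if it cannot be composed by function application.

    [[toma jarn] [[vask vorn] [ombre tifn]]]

<t,t>

[toma jarn]: <<s,<e,t>>,<t,<t,t>>> applied to <s,<e,t>> yields <t,<t,t>>.
[vask vorn]: <<t,s>,e> applied to <t,s> yields e.
[ombre tifn]: <t,<e,t>> applied to t yields <e,t>.
[[vask vorn] [ombre tifn]]: <e,t> applied to e yields t.
[[toma jarn] [[vask vorn] [ombre tifn]]]: <t,<t,t>> applied to t yields <t,t>.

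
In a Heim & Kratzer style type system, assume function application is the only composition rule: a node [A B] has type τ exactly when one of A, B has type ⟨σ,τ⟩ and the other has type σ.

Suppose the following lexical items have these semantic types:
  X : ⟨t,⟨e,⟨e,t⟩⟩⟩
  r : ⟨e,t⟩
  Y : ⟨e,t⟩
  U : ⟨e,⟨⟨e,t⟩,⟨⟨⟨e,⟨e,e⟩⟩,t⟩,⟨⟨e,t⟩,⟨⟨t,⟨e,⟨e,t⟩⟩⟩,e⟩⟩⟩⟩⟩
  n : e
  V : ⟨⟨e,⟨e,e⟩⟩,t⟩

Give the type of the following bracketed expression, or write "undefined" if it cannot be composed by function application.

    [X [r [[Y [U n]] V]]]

[U n]: ⟨e,⟨⟨e,t⟩,⟨⟨⟨e,⟨e,e⟩⟩,t⟩,⟨⟨e,t⟩,⟨⟨t,⟨e,⟨e,t⟩⟩⟩,e⟩⟩⟩⟩⟩ applied to e yields ⟨⟨e,t⟩,⟨⟨⟨e,⟨e,e⟩⟩,t⟩,⟨⟨e,t⟩,⟨⟨t,⟨e,⟨e,t⟩⟩⟩,e⟩⟩⟩⟩.
[Y [U n]]: ⟨⟨e,t⟩,⟨⟨⟨e,⟨e,e⟩⟩,t⟩,⟨⟨e,t⟩,⟨⟨t,⟨e,⟨e,t⟩⟩⟩,e⟩⟩⟩⟩ applied to ⟨e,t⟩ yields ⟨⟨⟨e,⟨e,e⟩⟩,t⟩,⟨⟨e,t⟩,⟨⟨t,⟨e,⟨e,t⟩⟩⟩,e⟩⟩⟩.
[[Y [U n]] V]: ⟨⟨⟨e,⟨e,e⟩⟩,t⟩,⟨⟨e,t⟩,⟨⟨t,⟨e,⟨e,t⟩⟩⟩,e⟩⟩⟩ applied to ⟨⟨e,⟨e,e⟩⟩,t⟩ yields ⟨⟨e,t⟩,⟨⟨t,⟨e,⟨e,t⟩⟩⟩,e⟩⟩.
[r [[Y [U n]] V]]: ⟨⟨e,t⟩,⟨⟨t,⟨e,⟨e,t⟩⟩⟩,e⟩⟩ applied to ⟨e,t⟩ yields ⟨⟨t,⟨e,⟨e,t⟩⟩⟩,e⟩.
[X [r [[Y [U n]] V]]]: ⟨⟨t,⟨e,⟨e,t⟩⟩⟩,e⟩ applied to ⟨t,⟨e,⟨e,t⟩⟩⟩ yields e.

e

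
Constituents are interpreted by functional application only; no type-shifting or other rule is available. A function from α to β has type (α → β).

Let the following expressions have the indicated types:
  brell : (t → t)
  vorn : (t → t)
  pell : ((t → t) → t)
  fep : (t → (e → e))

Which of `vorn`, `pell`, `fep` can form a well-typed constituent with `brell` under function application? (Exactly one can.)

vorn : (t → t) — neither side's domain matches the other.
pell — combines: pell : ((t → t) → t) takes brell : (t → t) as argument, giving t.
fep : (t → (e → e)) — neither side's domain matches the other.

pell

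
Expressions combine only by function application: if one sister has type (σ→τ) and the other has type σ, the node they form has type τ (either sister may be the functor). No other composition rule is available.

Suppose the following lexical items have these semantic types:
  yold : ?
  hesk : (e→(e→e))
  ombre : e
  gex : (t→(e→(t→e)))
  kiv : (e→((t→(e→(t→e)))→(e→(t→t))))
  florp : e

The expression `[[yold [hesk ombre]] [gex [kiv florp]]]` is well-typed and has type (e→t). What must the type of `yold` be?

[[yold [hesk ombre]] [gex [kiv florp]]] is required to be (e→t). [gex [kiv florp]] : (e→(t→t)) cannot yield (e→t) as functor, so [yold [hesk ombre]] : ((e→(t→t))→(e→t)).
[yold [hesk ombre]] is required to be ((e→(t→t))→(e→t)). [hesk ombre] : (e→e) cannot yield ((e→(t→t))→(e→t)) as functor, so yold : ((e→e)→((e→(t→t))→(e→t))).

((e→e)→((e→(t→t))→(e→t)))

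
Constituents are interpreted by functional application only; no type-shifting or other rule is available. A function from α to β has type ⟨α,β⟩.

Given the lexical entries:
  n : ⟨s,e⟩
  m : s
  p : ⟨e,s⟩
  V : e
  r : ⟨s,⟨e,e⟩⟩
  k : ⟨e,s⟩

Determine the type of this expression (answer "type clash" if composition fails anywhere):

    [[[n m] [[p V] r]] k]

s

[n m]: n is ⟨s,e⟩, m is s; result e.
[p V]: p is ⟨e,s⟩, V is e; result s.
[[p V] r]: r is ⟨s,⟨e,e⟩⟩, [p V] is s; result ⟨e,e⟩.
[[n m] [[p V] r]]: [[p V] r] is ⟨e,e⟩, [n m] is e; result e.
[[[n m] [[p V] r]] k]: k is ⟨e,s⟩, [[n m] [[p V] r]] is e; result s.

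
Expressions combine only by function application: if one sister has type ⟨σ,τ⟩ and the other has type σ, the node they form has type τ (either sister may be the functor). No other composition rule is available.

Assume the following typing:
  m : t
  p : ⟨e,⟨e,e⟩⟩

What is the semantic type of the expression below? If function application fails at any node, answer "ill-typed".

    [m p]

At [m p]: neither t nor ⟨e,⟨e,e⟩⟩ can take the other as argument; the node is ill-typed.

ill-typed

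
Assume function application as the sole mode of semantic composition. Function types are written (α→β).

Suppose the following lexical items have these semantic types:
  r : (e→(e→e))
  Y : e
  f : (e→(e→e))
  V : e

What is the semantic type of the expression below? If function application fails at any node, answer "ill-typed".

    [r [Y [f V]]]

(e→e)

[f V]: functor f : (e→(e→e)), argument V : e; result (e→e).
[Y [f V]]: functor [f V] : (e→e), argument Y : e; result e.
[r [Y [f V]]]: functor r : (e→(e→e)), argument [Y [f V]] : e; result (e→e).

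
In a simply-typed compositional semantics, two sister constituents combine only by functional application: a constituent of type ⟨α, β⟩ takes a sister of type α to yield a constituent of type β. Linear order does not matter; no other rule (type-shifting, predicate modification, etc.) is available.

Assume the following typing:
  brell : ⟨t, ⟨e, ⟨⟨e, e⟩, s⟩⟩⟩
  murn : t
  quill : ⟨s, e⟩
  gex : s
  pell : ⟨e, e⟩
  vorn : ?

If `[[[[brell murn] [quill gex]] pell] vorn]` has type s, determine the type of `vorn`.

⟨s, s⟩

For [[[[brell murn] [quill gex]] pell] vorn] to have type s with [[[brell murn] [quill gex]] pell] of type s, vorn must be the function: vorn : ⟨s, s⟩.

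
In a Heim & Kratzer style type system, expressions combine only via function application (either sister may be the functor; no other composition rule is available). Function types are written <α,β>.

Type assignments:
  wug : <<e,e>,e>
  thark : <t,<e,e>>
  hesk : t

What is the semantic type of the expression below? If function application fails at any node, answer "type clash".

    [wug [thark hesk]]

e

[thark hesk]: functor thark : <t,<e,e>>, argument hesk : t; result <e,e>.
[wug [thark hesk]]: functor wug : <<e,e>,e>, argument [thark hesk] : <e,e>; result e.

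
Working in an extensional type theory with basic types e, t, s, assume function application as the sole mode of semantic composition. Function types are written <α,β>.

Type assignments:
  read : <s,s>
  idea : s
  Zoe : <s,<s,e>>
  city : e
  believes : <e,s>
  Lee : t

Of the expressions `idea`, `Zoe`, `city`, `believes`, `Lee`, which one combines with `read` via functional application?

idea — combines: read : <s,s> takes idea : s as argument, giving s.
Zoe : <s,<s,e>> — neither side's domain matches the other.
city : e — neither side's domain matches the other.
believes : <e,s> — neither side's domain matches the other.
Lee : t — neither side's domain matches the other.

idea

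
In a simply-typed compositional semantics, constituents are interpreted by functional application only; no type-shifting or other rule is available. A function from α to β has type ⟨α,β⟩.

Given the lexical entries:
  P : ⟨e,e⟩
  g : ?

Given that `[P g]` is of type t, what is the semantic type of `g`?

⟨⟨e,e⟩,t⟩

At [P g] (required: t): P is ⟨e,e⟩, which is not a function with range t; hence g is the functor — type ⟨⟨e,e⟩,t⟩.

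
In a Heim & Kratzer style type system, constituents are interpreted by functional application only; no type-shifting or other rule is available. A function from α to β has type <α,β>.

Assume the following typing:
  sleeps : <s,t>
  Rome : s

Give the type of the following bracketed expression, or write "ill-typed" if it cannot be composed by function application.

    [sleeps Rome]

At [sleeps Rome], sleeps : <s,t> takes Rome : s, giving t.

t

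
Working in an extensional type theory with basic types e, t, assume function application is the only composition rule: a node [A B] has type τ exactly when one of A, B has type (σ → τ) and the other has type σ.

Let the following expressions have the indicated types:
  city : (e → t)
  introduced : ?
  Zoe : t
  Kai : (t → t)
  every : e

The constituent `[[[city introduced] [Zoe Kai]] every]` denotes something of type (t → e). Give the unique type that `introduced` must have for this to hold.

((e → t) → (t → (e → (t → e))))

[[[city introduced] [Zoe Kai]] every] must have type (t → e). The sister every has type e; that is not a function onto (t → e), so [[city introduced] [Zoe Kai]] must be the functor, of type (e → (t → e)).
[[city introduced] [Zoe Kai]] must have type (e → (t → e)). The sister [Zoe Kai] has type t; that is not a function onto (e → (t → e)), so [city introduced] must be the functor, of type (t → (e → (t → e))).
[city introduced] must have type (t → (e → (t → e))). The sister city has type (e → t); that is not a function onto (t → (e → (t → e))), so introduced must be the functor, of type ((e → t) → (t → (e → (t → e)))).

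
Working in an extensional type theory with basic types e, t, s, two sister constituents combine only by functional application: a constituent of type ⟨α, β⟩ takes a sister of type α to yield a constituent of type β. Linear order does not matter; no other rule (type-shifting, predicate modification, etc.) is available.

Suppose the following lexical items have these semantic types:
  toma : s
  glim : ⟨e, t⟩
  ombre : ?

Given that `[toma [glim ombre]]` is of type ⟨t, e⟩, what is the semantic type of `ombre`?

⟨⟨e, t⟩, ⟨s, ⟨t, e⟩⟩⟩

At [toma [glim ombre]] (required: ⟨t, e⟩): toma is s, which is not a function with range ⟨t, e⟩; hence [glim ombre] is the functor — type ⟨s, ⟨t, e⟩⟩.
At [glim ombre] (required: ⟨s, ⟨t, e⟩⟩): glim is ⟨e, t⟩, which is not a function with range ⟨s, ⟨t, e⟩⟩; hence ombre is the functor — type ⟨⟨e, t⟩, ⟨s, ⟨t, e⟩⟩⟩.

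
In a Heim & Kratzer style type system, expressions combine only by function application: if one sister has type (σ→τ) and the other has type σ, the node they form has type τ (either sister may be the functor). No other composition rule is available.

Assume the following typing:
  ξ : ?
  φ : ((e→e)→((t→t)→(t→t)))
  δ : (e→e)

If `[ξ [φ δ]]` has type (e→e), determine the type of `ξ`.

At [ξ [φ δ]] (required: (e→e)): [φ δ] is ((t→t)→(t→t)), which is not a function with range (e→e); hence ξ is the functor — type (((t→t)→(t→t))→(e→e)).

(((t→t)→(t→t))→(e→e))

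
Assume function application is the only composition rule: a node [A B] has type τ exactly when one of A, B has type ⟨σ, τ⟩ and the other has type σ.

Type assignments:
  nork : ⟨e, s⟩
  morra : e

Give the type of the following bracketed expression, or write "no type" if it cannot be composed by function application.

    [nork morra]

[nork morra] — nork of type ⟨e, s⟩ combines with morra of type e: type s.

s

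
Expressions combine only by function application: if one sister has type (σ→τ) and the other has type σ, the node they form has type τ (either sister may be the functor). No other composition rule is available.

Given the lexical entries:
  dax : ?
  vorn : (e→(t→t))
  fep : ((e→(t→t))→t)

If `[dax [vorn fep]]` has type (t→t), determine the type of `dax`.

For [dax [vorn fep]] to have type (t→t) with [vorn fep] of type t, dax must be the function: dax : (t→(t→t)).

(t→(t→t))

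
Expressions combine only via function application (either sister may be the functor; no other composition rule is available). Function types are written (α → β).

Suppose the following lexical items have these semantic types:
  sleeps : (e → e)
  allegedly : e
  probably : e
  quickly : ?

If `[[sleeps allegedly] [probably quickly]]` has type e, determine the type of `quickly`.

[[sleeps allegedly] [probably quickly]] must have type e. The sister [sleeps allegedly] has type e; that is not a function onto e, so [probably quickly] must be the functor, of type (e → e).
[probably quickly] must have type (e → e). The sister probably has type e; that is not a function onto (e → e), so quickly must be the functor, of type (e → (e → e)).

(e → (e → e))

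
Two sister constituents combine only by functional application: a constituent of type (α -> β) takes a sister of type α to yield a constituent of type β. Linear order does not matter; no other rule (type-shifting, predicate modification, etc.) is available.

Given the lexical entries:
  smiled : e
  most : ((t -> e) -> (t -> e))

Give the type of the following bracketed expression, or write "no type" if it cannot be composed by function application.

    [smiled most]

At [smiled most]: neither e nor ((t -> e) -> (t -> e)) can take the other as argument; the node is ill-typed.

no type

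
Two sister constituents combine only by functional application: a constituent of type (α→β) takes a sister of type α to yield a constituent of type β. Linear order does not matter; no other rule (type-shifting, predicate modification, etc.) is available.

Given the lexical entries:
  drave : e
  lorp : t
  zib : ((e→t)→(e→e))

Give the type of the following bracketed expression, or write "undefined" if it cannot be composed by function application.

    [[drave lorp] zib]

[drave lorp]: e with t — neither is a function whose domain matches the other; composition fails here.

undefined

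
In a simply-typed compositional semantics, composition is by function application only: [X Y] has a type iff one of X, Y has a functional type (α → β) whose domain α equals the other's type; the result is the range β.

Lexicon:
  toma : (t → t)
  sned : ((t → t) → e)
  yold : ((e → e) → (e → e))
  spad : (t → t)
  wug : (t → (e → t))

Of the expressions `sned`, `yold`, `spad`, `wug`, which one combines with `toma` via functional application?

sned — combines: sned : ((t → t) → e) takes toma : (t → t) as argument, giving e.
yold : ((e → e) → (e → e)) — does not combine with toma.
spad : (t → t) — does not combine with toma.
wug : (t → (e → t)) — does not combine with toma.

sned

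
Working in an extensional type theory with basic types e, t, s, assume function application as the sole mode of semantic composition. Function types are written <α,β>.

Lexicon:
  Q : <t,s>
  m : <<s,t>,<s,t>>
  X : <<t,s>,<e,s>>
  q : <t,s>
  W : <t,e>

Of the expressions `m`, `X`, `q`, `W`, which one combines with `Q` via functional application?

m : <<s,t>,<s,t>> — neither side's domain matches the other.
X — combines: X : <<t,s>,<e,s>> takes Q : <t,s> as argument, giving <e,s>.
q : <t,s> — neither side's domain matches the other.
W : <t,e> — neither side's domain matches the other.

X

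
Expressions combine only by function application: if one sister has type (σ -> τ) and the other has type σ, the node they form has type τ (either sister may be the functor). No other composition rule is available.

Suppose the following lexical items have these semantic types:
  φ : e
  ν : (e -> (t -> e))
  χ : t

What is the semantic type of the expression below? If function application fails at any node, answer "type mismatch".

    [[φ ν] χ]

e

At [φ ν], ν : (e -> (t -> e)) takes φ : e, giving (t -> e).
At [[φ ν] χ], [φ ν] : (t -> e) takes χ : t, giving e.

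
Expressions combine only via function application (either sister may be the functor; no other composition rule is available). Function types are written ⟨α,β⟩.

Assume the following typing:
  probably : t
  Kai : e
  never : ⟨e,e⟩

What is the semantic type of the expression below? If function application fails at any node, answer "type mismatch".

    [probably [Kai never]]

type mismatch

[Kai never] — never of type ⟨e,e⟩ combines with Kai of type e: type e.
At [probably [Kai never]]: neither t nor e can take the other as argument; the node is ill-typed.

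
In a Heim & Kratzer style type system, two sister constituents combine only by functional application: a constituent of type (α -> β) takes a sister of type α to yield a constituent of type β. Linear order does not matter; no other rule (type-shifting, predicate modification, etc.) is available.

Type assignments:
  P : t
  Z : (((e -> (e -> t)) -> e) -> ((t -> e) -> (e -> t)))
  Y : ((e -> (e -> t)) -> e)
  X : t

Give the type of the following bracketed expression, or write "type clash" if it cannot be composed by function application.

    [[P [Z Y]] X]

[Z Y]: Z is (((e -> (e -> t)) -> e) -> ((t -> e) -> (e -> t))), Y is ((e -> (e -> t)) -> e); result ((t -> e) -> (e -> t)).
At [P [Z Y]]: neither t nor ((t -> e) -> (e -> t)) can take the other as argument; the node is ill-typed.

type clash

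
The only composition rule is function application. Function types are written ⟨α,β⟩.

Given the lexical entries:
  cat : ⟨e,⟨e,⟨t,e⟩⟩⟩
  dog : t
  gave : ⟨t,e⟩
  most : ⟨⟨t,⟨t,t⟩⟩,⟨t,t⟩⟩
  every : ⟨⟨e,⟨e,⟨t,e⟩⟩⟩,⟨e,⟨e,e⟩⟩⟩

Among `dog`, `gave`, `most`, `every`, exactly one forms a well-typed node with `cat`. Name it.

every

dog : t — cat needs e; dog needs nothing (atomic); neither fits.
gave : ⟨t,e⟩ — cat needs e; gave needs t; neither fits.
most : ⟨⟨t,⟨t,t⟩⟩,⟨t,t⟩⟩ — cat needs e; most needs ⟨t,⟨t,t⟩⟩; neither fits.
every — combines: every : ⟨⟨e,⟨e,⟨t,e⟩⟩⟩,⟨e,⟨e,e⟩⟩⟩ takes cat : ⟨e,⟨e,⟨t,e⟩⟩⟩ as argument, giving ⟨e,⟨e,e⟩⟩.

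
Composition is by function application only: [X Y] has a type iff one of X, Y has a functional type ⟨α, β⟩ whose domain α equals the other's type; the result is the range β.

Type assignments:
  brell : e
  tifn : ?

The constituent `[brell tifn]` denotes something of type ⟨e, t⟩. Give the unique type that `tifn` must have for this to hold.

⟨e, ⟨e, t⟩⟩

[brell tifn] is required to be ⟨e, t⟩. brell : e cannot yield ⟨e, t⟩ as functor, so tifn : ⟨e, ⟨e, t⟩⟩.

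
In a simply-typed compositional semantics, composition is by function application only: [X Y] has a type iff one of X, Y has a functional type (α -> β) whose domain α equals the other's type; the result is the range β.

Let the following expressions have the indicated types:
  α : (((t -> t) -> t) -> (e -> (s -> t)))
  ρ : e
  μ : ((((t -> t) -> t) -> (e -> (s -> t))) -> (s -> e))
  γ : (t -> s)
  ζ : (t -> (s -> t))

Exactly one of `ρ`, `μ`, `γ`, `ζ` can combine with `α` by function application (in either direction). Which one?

ρ : e — α needs ((t -> t) -> t); ρ needs nothing (atomic); neither fits.
μ — combines: μ : ((((t -> t) -> t) -> (e -> (s -> t))) -> (s -> e)) takes α : (((t -> t) -> t) -> (e -> (s -> t))) as argument, giving (s -> e).
γ : (t -> s) — α needs ((t -> t) -> t); γ needs t; neither fits.
ζ : (t -> (s -> t)) — α needs ((t -> t) -> t); ζ needs t; neither fits.

μ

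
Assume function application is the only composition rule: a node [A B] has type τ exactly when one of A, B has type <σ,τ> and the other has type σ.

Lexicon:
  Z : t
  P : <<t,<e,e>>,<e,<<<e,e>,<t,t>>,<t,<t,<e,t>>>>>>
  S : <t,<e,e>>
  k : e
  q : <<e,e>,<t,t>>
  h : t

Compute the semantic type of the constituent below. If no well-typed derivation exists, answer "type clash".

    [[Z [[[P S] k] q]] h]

[P S]: P is <<t,<e,e>>,<e,<<<e,e>,<t,t>>,<t,<t,<e,t>>>>>>, S is <t,<e,e>>; result <e,<<<e,e>,<t,t>>,<t,<t,<e,t>>>>>.
[[P S] k]: [P S] is <e,<<<e,e>,<t,t>>,<t,<t,<e,t>>>>>, k is e; result <<<e,e>,<t,t>>,<t,<t,<e,t>>>>.
[[[P S] k] q]: [[P S] k] is <<<e,e>,<t,t>>,<t,<t,<e,t>>>>, q is <<e,e>,<t,t>>; result <t,<t,<e,t>>>.
[Z [[[P S] k] q]]: [[[P S] k] q] is <t,<t,<e,t>>>, Z is t; result <t,<e,t>>.
[[Z [[[P S] k] q]] h]: [Z [[[P S] k] q]] is <t,<e,t>>, h is t; result <e,t>.

<e,t>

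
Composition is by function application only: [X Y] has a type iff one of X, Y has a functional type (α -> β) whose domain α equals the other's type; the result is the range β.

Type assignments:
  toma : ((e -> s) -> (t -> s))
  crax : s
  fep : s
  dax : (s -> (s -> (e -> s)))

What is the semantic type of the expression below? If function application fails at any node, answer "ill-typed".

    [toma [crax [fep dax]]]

(t -> s)

At [fep dax], dax : (s -> (s -> (e -> s))) takes fep : s, giving (s -> (e -> s)).
At [crax [fep dax]], [fep dax] : (s -> (e -> s)) takes crax : s, giving (e -> s).
At [toma [crax [fep dax]]], toma : ((e -> s) -> (t -> s)) takes [crax [fep dax]] : (e -> s), giving (t -> s).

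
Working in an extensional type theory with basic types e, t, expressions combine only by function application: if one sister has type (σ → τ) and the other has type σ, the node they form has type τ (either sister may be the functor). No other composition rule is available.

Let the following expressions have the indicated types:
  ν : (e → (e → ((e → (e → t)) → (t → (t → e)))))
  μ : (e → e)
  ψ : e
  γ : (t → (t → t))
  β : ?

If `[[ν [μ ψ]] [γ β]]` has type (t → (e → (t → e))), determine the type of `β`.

((t → (t → t)) → ((e → ((e → (e → t)) → (t → (t → e)))) → (t → (e → (t → e)))))

At [[ν [μ ψ]] [γ β]] (required: (t → (e → (t → e)))): [ν [μ ψ]] is (e → ((e → (e → t)) → (t → (t → e)))), which is not a function with range (t → (e → (t → e))); hence [γ β] is the functor — type ((e → ((e → (e → t)) → (t → (t → e)))) → (t → (e → (t → e)))).
At [γ β] (required: ((e → ((e → (e → t)) → (t → (t → e)))) → (t → (e → (t → e))))): γ is (t → (t → t)), which is not a function with range ((e → ((e → (e → t)) → (t → (t → e)))) → (t → (e → (t → e)))); hence β is the functor — type ((t → (t → t)) → ((e → ((e → (e → t)) → (t → (t → e)))) → (t → (e → (t → e))))).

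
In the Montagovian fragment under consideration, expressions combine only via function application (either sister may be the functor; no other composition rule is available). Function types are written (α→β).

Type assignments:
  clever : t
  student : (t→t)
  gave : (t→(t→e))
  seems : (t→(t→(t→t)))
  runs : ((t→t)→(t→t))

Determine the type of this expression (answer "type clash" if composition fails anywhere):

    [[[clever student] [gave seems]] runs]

type clash

At [clever student], student : (t→t) takes clever : t, giving t.
At [gave seems]: neither (t→(t→e)) nor (t→(t→(t→t))) can take the other as argument; the node is ill-typed.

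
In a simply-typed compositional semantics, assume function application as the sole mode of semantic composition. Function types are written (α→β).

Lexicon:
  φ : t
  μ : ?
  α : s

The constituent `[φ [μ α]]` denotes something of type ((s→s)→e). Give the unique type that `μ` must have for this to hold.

For [φ [μ α]] to have type ((s→s)→e) with φ of type t, [μ α] must be the function: [μ α] : (t→((s→s)→e)).
For [μ α] to have type (t→((s→s)→e)) with α of type s, μ must be the function: μ : (s→(t→((s→s)→e))).

(s→(t→((s→s)→e)))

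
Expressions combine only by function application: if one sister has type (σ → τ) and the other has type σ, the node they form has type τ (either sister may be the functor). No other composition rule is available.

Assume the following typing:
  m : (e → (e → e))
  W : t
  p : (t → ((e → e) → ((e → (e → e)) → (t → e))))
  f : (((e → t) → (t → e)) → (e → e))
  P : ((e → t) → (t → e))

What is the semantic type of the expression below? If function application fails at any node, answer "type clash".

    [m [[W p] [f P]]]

At [W p], p : (t → ((e → e) → ((e → (e → e)) → (t → e)))) takes W : t, giving ((e → e) → ((e → (e → e)) → (t → e))).
At [f P], f : (((e → t) → (t → e)) → (e → e)) takes P : ((e → t) → (t → e)), giving (e → e).
At [[W p] [f P]], [W p] : ((e → e) → ((e → (e → e)) → (t → e))) takes [f P] : (e → e), giving ((e → (e → e)) → (t → e)).
At [m [[W p] [f P]]], [[W p] [f P]] : ((e → (e → e)) → (t → e)) takes m : (e → (e → e)), giving (t → e).

(t → e)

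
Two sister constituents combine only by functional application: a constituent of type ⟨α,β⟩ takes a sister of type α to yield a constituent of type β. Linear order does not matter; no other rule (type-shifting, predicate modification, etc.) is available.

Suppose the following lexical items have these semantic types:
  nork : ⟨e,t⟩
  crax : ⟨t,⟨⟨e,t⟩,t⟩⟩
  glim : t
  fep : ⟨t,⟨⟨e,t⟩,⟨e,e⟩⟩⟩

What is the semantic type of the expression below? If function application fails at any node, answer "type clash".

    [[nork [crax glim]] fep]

At [crax glim], crax : ⟨t,⟨⟨e,t⟩,t⟩⟩ takes glim : t, giving ⟨⟨e,t⟩,t⟩.
At [nork [crax glim]], [crax glim] : ⟨⟨e,t⟩,t⟩ takes nork : ⟨e,t⟩, giving t.
At [[nork [crax glim]] fep], fep : ⟨t,⟨⟨e,t⟩,⟨e,e⟩⟩⟩ takes [nork [crax glim]] : t, giving ⟨⟨e,t⟩,⟨e,e⟩⟩.

⟨⟨e,t⟩,⟨e,e⟩⟩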